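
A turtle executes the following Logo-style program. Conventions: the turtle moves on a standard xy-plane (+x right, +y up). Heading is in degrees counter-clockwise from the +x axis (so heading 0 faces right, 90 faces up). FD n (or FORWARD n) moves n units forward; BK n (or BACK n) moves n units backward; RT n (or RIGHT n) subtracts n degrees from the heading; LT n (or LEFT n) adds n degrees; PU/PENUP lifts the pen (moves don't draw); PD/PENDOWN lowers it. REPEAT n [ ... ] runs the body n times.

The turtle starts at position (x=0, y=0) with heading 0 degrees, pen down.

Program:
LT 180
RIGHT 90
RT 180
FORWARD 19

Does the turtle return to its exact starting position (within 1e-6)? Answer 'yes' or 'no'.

Executing turtle program step by step:
Start: pos=(0,0), heading=0, pen down
LT 180: heading 0 -> 180
RT 90: heading 180 -> 90
RT 180: heading 90 -> 270
FD 19: (0,0) -> (0,-19) [heading=270, draw]
Final: pos=(0,-19), heading=270, 1 segment(s) drawn

Start position: (0, 0)
Final position: (0, -19)
Distance = 19; >= 1e-6 -> NOT closed

Answer: no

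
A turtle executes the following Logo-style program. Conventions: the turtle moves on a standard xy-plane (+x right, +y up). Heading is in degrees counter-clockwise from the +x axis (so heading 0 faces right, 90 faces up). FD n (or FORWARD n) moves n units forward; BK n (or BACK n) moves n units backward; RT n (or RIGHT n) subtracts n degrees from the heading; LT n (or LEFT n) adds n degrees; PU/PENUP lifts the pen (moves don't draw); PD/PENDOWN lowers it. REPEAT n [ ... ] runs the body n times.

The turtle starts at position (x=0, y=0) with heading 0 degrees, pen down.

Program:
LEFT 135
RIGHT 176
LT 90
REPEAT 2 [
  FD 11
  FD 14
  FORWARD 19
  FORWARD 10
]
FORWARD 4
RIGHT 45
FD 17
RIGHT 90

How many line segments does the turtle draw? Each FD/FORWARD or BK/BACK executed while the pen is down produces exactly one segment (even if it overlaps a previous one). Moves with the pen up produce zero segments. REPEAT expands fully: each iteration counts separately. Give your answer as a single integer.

Executing turtle program step by step:
Start: pos=(0,0), heading=0, pen down
LT 135: heading 0 -> 135
RT 176: heading 135 -> 319
LT 90: heading 319 -> 49
REPEAT 2 [
  -- iteration 1/2 --
  FD 11: (0,0) -> (7.217,8.302) [heading=49, draw]
  FD 14: (7.217,8.302) -> (16.401,18.868) [heading=49, draw]
  FD 19: (16.401,18.868) -> (28.867,33.207) [heading=49, draw]
  FD 10: (28.867,33.207) -> (35.427,40.754) [heading=49, draw]
  -- iteration 2/2 --
  FD 11: (35.427,40.754) -> (42.644,49.056) [heading=49, draw]
  FD 14: (42.644,49.056) -> (51.829,59.622) [heading=49, draw]
  FD 19: (51.829,59.622) -> (64.294,73.962) [heading=49, draw]
  FD 10: (64.294,73.962) -> (70.854,81.509) [heading=49, draw]
]
FD 4: (70.854,81.509) -> (73.479,84.527) [heading=49, draw]
RT 45: heading 49 -> 4
FD 17: (73.479,84.527) -> (90.437,85.713) [heading=4, draw]
RT 90: heading 4 -> 274
Final: pos=(90.437,85.713), heading=274, 10 segment(s) drawn
Segments drawn: 10

Answer: 10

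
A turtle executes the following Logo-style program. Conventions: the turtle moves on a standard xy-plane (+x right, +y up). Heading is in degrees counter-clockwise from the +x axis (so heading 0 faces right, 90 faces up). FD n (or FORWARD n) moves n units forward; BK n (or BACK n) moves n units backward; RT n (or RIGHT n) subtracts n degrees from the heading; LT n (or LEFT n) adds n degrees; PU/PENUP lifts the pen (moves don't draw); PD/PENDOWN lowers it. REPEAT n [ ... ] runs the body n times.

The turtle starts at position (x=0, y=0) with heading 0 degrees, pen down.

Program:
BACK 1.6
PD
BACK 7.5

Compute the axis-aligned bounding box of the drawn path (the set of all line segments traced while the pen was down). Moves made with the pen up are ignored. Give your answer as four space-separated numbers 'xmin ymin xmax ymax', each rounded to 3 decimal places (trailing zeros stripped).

Executing turtle program step by step:
Start: pos=(0,0), heading=0, pen down
BK 1.6: (0,0) -> (-1.6,0) [heading=0, draw]
PD: pen down
BK 7.5: (-1.6,0) -> (-9.1,0) [heading=0, draw]
Final: pos=(-9.1,0), heading=0, 2 segment(s) drawn

Segment endpoints: x in {-9.1, -1.6, 0}, y in {0}
xmin=-9.1, ymin=0, xmax=0, ymax=0

Answer: -9.1 0 0 0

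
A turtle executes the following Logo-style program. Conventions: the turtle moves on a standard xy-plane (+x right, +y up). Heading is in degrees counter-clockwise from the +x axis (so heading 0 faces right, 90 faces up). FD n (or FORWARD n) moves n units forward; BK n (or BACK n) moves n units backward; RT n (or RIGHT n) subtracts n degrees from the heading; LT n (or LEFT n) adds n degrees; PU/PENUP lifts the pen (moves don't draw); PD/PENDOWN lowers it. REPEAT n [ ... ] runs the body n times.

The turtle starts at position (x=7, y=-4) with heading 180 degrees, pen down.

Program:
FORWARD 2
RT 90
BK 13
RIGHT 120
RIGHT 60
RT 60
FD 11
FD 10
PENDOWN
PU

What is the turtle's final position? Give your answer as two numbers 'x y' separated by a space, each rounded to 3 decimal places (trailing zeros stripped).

Answer: -13.187 -27.5

Derivation:
Executing turtle program step by step:
Start: pos=(7,-4), heading=180, pen down
FD 2: (7,-4) -> (5,-4) [heading=180, draw]
RT 90: heading 180 -> 90
BK 13: (5,-4) -> (5,-17) [heading=90, draw]
RT 120: heading 90 -> 330
RT 60: heading 330 -> 270
RT 60: heading 270 -> 210
FD 11: (5,-17) -> (-4.526,-22.5) [heading=210, draw]
FD 10: (-4.526,-22.5) -> (-13.187,-27.5) [heading=210, draw]
PD: pen down
PU: pen up
Final: pos=(-13.187,-27.5), heading=210, 4 segment(s) drawn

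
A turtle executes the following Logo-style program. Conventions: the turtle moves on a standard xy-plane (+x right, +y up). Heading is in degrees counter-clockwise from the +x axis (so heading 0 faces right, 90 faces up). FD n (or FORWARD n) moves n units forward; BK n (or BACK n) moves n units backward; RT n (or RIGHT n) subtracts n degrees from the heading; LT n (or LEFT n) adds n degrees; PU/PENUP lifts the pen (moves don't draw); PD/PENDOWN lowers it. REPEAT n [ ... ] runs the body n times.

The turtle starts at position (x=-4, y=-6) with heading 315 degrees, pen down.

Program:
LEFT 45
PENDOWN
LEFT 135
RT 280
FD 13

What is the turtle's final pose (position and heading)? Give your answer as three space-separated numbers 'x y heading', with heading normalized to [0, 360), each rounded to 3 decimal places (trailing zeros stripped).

Answer: -14.649 -13.456 215

Derivation:
Executing turtle program step by step:
Start: pos=(-4,-6), heading=315, pen down
LT 45: heading 315 -> 0
PD: pen down
LT 135: heading 0 -> 135
RT 280: heading 135 -> 215
FD 13: (-4,-6) -> (-14.649,-13.456) [heading=215, draw]
Final: pos=(-14.649,-13.456), heading=215, 1 segment(s) drawn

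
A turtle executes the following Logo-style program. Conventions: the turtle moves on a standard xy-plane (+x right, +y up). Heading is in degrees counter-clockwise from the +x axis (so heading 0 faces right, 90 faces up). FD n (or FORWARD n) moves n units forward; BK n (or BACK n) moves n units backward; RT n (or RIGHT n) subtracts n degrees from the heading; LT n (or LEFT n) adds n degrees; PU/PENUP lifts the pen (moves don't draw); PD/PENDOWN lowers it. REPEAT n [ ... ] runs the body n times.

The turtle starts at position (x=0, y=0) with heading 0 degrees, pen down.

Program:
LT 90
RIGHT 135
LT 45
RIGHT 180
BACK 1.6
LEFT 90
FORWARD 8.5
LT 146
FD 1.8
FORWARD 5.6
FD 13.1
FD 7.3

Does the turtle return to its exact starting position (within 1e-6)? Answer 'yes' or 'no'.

Executing turtle program step by step:
Start: pos=(0,0), heading=0, pen down
LT 90: heading 0 -> 90
RT 135: heading 90 -> 315
LT 45: heading 315 -> 0
RT 180: heading 0 -> 180
BK 1.6: (0,0) -> (1.6,0) [heading=180, draw]
LT 90: heading 180 -> 270
FD 8.5: (1.6,0) -> (1.6,-8.5) [heading=270, draw]
LT 146: heading 270 -> 56
FD 1.8: (1.6,-8.5) -> (2.607,-7.008) [heading=56, draw]
FD 5.6: (2.607,-7.008) -> (5.738,-2.365) [heading=56, draw]
FD 13.1: (5.738,-2.365) -> (13.063,8.495) [heading=56, draw]
FD 7.3: (13.063,8.495) -> (17.146,14.547) [heading=56, draw]
Final: pos=(17.146,14.547), heading=56, 6 segment(s) drawn

Start position: (0, 0)
Final position: (17.146, 14.547)
Distance = 22.485; >= 1e-6 -> NOT closed

Answer: no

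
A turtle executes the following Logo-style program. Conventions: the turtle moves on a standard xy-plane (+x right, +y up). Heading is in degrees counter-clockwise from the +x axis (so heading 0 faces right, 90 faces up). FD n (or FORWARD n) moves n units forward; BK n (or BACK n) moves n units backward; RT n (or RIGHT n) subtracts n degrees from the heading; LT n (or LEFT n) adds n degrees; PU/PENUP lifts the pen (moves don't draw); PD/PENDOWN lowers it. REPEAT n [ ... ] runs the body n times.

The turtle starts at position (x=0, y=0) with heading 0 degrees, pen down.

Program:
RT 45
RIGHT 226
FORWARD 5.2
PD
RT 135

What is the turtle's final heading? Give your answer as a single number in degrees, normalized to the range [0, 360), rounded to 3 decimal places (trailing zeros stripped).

Executing turtle program step by step:
Start: pos=(0,0), heading=0, pen down
RT 45: heading 0 -> 315
RT 226: heading 315 -> 89
FD 5.2: (0,0) -> (0.091,5.199) [heading=89, draw]
PD: pen down
RT 135: heading 89 -> 314
Final: pos=(0.091,5.199), heading=314, 1 segment(s) drawn

Answer: 314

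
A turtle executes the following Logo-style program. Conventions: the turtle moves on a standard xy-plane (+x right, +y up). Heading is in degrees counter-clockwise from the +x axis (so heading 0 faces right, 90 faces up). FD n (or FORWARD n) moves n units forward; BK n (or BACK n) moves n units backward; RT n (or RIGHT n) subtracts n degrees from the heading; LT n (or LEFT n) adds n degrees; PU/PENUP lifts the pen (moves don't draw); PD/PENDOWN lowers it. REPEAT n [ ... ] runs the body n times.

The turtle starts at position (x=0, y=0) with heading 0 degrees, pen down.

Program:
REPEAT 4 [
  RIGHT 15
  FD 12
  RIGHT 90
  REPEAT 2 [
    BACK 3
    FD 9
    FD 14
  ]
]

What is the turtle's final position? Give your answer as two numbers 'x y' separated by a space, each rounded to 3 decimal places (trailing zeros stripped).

Answer: 10.789 -24.007

Derivation:
Executing turtle program step by step:
Start: pos=(0,0), heading=0, pen down
REPEAT 4 [
  -- iteration 1/4 --
  RT 15: heading 0 -> 345
  FD 12: (0,0) -> (11.591,-3.106) [heading=345, draw]
  RT 90: heading 345 -> 255
  REPEAT 2 [
    -- iteration 1/2 --
    BK 3: (11.591,-3.106) -> (12.368,-0.208) [heading=255, draw]
    FD 9: (12.368,-0.208) -> (10.038,-8.901) [heading=255, draw]
    FD 14: (10.038,-8.901) -> (6.415,-22.424) [heading=255, draw]
    -- iteration 2/2 --
    BK 3: (6.415,-22.424) -> (7.191,-19.527) [heading=255, draw]
    FD 9: (7.191,-19.527) -> (4.862,-28.22) [heading=255, draw]
    FD 14: (4.862,-28.22) -> (1.238,-41.743) [heading=255, draw]
  ]
  -- iteration 2/4 --
  RT 15: heading 255 -> 240
  FD 12: (1.238,-41.743) -> (-4.762,-52.135) [heading=240, draw]
  RT 90: heading 240 -> 150
  REPEAT 2 [
    -- iteration 1/2 --
    BK 3: (-4.762,-52.135) -> (-2.164,-53.635) [heading=150, draw]
    FD 9: (-2.164,-53.635) -> (-9.958,-49.135) [heading=150, draw]
    FD 14: (-9.958,-49.135) -> (-22.082,-42.135) [heading=150, draw]
    -- iteration 2/2 --
    BK 3: (-22.082,-42.135) -> (-19.484,-43.635) [heading=150, draw]
    FD 9: (-19.484,-43.635) -> (-27.278,-39.135) [heading=150, draw]
    FD 14: (-27.278,-39.135) -> (-39.403,-32.135) [heading=150, draw]
  ]
  -- iteration 3/4 --
  RT 15: heading 150 -> 135
  FD 12: (-39.403,-32.135) -> (-47.888,-23.65) [heading=135, draw]
  RT 90: heading 135 -> 45
  REPEAT 2 [
    -- iteration 1/2 --
    BK 3: (-47.888,-23.65) -> (-50.009,-25.771) [heading=45, draw]
    FD 9: (-50.009,-25.771) -> (-43.645,-19.407) [heading=45, draw]
    FD 14: (-43.645,-19.407) -> (-33.746,-9.508) [heading=45, draw]
    -- iteration 2/2 --
    BK 3: (-33.746,-9.508) -> (-35.867,-11.629) [heading=45, draw]
    FD 9: (-35.867,-11.629) -> (-29.503,-5.265) [heading=45, draw]
    FD 14: (-29.503,-5.265) -> (-19.604,4.634) [heading=45, draw]
  ]
  -- iteration 4/4 --
  RT 15: heading 45 -> 30
  FD 12: (-19.604,4.634) -> (-9.211,10.634) [heading=30, draw]
  RT 90: heading 30 -> 300
  REPEAT 2 [
    -- iteration 1/2 --
    BK 3: (-9.211,10.634) -> (-10.711,13.232) [heading=300, draw]
    FD 9: (-10.711,13.232) -> (-6.211,5.438) [heading=300, draw]
    FD 14: (-6.211,5.438) -> (0.789,-6.686) [heading=300, draw]
    -- iteration 2/2 --
    BK 3: (0.789,-6.686) -> (-0.711,-4.088) [heading=300, draw]
    FD 9: (-0.711,-4.088) -> (3.789,-11.882) [heading=300, draw]
    FD 14: (3.789,-11.882) -> (10.789,-24.007) [heading=300, draw]
  ]
]
Final: pos=(10.789,-24.007), heading=300, 28 segment(s) drawn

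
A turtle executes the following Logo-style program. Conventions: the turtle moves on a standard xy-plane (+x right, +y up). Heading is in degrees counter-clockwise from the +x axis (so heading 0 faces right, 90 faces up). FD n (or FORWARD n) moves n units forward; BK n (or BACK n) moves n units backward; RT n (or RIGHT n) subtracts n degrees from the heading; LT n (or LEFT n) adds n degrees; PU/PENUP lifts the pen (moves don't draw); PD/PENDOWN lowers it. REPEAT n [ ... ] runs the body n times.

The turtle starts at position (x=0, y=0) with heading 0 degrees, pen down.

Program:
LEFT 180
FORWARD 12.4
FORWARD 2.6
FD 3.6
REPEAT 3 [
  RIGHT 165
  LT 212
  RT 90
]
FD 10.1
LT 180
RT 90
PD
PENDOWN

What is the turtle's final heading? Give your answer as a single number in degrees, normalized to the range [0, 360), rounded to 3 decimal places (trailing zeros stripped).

Executing turtle program step by step:
Start: pos=(0,0), heading=0, pen down
LT 180: heading 0 -> 180
FD 12.4: (0,0) -> (-12.4,0) [heading=180, draw]
FD 2.6: (-12.4,0) -> (-15,0) [heading=180, draw]
FD 3.6: (-15,0) -> (-18.6,0) [heading=180, draw]
REPEAT 3 [
  -- iteration 1/3 --
  RT 165: heading 180 -> 15
  LT 212: heading 15 -> 227
  RT 90: heading 227 -> 137
  -- iteration 2/3 --
  RT 165: heading 137 -> 332
  LT 212: heading 332 -> 184
  RT 90: heading 184 -> 94
  -- iteration 3/3 --
  RT 165: heading 94 -> 289
  LT 212: heading 289 -> 141
  RT 90: heading 141 -> 51
]
FD 10.1: (-18.6,0) -> (-12.244,7.849) [heading=51, draw]
LT 180: heading 51 -> 231
RT 90: heading 231 -> 141
PD: pen down
PD: pen down
Final: pos=(-12.244,7.849), heading=141, 4 segment(s) drawn

Answer: 141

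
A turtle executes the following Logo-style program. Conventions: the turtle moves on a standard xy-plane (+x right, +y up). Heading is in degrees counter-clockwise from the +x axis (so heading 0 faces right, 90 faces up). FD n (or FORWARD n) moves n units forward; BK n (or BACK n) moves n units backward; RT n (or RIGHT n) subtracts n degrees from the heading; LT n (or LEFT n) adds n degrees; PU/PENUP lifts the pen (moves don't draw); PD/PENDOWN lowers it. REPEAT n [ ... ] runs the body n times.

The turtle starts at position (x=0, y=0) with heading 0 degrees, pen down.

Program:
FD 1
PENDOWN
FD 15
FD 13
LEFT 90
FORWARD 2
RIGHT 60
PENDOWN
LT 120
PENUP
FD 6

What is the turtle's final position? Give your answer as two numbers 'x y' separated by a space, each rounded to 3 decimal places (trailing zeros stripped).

Answer: 23.804 5

Derivation:
Executing turtle program step by step:
Start: pos=(0,0), heading=0, pen down
FD 1: (0,0) -> (1,0) [heading=0, draw]
PD: pen down
FD 15: (1,0) -> (16,0) [heading=0, draw]
FD 13: (16,0) -> (29,0) [heading=0, draw]
LT 90: heading 0 -> 90
FD 2: (29,0) -> (29,2) [heading=90, draw]
RT 60: heading 90 -> 30
PD: pen down
LT 120: heading 30 -> 150
PU: pen up
FD 6: (29,2) -> (23.804,5) [heading=150, move]
Final: pos=(23.804,5), heading=150, 4 segment(s) drawn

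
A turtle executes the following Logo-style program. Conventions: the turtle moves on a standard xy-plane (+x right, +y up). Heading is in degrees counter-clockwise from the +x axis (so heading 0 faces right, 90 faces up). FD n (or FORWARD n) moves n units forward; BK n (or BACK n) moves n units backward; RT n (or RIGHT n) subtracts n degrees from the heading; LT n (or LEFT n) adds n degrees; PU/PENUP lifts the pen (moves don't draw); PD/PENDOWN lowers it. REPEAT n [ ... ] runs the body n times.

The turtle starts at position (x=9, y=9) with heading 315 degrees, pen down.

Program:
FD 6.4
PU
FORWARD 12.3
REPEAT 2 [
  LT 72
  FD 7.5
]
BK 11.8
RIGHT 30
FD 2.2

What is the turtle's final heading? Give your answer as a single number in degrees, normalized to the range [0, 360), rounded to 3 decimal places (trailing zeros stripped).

Answer: 69

Derivation:
Executing turtle program step by step:
Start: pos=(9,9), heading=315, pen down
FD 6.4: (9,9) -> (13.525,4.475) [heading=315, draw]
PU: pen up
FD 12.3: (13.525,4.475) -> (22.223,-4.223) [heading=315, move]
REPEAT 2 [
  -- iteration 1/2 --
  LT 72: heading 315 -> 27
  FD 7.5: (22.223,-4.223) -> (28.905,-0.818) [heading=27, move]
  -- iteration 2/2 --
  LT 72: heading 27 -> 99
  FD 7.5: (28.905,-0.818) -> (27.732,6.59) [heading=99, move]
]
BK 11.8: (27.732,6.59) -> (29.578,-5.065) [heading=99, move]
RT 30: heading 99 -> 69
FD 2.2: (29.578,-5.065) -> (30.367,-3.011) [heading=69, move]
Final: pos=(30.367,-3.011), heading=69, 1 segment(s) drawn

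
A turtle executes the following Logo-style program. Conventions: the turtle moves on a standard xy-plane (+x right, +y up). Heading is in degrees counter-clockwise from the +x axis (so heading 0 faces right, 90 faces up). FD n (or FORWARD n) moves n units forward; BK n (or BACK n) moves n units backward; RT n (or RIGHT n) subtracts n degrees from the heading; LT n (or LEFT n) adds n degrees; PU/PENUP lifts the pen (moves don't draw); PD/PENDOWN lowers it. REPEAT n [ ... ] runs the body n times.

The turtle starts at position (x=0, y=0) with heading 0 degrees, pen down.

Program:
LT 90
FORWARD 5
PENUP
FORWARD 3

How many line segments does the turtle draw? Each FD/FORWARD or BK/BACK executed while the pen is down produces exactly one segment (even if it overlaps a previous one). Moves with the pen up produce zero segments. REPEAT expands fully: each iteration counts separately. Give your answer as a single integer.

Answer: 1

Derivation:
Executing turtle program step by step:
Start: pos=(0,0), heading=0, pen down
LT 90: heading 0 -> 90
FD 5: (0,0) -> (0,5) [heading=90, draw]
PU: pen up
FD 3: (0,5) -> (0,8) [heading=90, move]
Final: pos=(0,8), heading=90, 1 segment(s) drawn
Segments drawn: 1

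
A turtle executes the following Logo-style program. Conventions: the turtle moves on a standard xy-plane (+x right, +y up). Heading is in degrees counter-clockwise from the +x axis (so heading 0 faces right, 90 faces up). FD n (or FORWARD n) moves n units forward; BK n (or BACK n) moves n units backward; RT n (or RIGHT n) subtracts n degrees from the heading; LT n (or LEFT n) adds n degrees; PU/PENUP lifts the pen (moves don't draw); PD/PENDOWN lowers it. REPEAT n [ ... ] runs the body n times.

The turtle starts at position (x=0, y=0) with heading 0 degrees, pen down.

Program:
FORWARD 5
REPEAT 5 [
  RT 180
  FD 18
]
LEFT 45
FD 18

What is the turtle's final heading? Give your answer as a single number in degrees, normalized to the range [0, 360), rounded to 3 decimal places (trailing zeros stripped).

Executing turtle program step by step:
Start: pos=(0,0), heading=0, pen down
FD 5: (0,0) -> (5,0) [heading=0, draw]
REPEAT 5 [
  -- iteration 1/5 --
  RT 180: heading 0 -> 180
  FD 18: (5,0) -> (-13,0) [heading=180, draw]
  -- iteration 2/5 --
  RT 180: heading 180 -> 0
  FD 18: (-13,0) -> (5,0) [heading=0, draw]
  -- iteration 3/5 --
  RT 180: heading 0 -> 180
  FD 18: (5,0) -> (-13,0) [heading=180, draw]
  -- iteration 4/5 --
  RT 180: heading 180 -> 0
  FD 18: (-13,0) -> (5,0) [heading=0, draw]
  -- iteration 5/5 --
  RT 180: heading 0 -> 180
  FD 18: (5,0) -> (-13,0) [heading=180, draw]
]
LT 45: heading 180 -> 225
FD 18: (-13,0) -> (-25.728,-12.728) [heading=225, draw]
Final: pos=(-25.728,-12.728), heading=225, 7 segment(s) drawn

Answer: 225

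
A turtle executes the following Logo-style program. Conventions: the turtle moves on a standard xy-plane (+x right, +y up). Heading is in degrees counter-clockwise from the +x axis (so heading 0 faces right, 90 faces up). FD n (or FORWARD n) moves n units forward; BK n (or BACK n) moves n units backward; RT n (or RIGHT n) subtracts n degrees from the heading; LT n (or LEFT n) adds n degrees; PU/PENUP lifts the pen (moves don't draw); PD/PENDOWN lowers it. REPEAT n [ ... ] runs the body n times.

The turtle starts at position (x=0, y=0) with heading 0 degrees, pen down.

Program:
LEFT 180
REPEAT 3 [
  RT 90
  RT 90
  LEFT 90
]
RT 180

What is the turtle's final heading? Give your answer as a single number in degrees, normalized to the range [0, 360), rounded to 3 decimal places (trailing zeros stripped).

Executing turtle program step by step:
Start: pos=(0,0), heading=0, pen down
LT 180: heading 0 -> 180
REPEAT 3 [
  -- iteration 1/3 --
  RT 90: heading 180 -> 90
  RT 90: heading 90 -> 0
  LT 90: heading 0 -> 90
  -- iteration 2/3 --
  RT 90: heading 90 -> 0
  RT 90: heading 0 -> 270
  LT 90: heading 270 -> 0
  -- iteration 3/3 --
  RT 90: heading 0 -> 270
  RT 90: heading 270 -> 180
  LT 90: heading 180 -> 270
]
RT 180: heading 270 -> 90
Final: pos=(0,0), heading=90, 0 segment(s) drawn

Answer: 90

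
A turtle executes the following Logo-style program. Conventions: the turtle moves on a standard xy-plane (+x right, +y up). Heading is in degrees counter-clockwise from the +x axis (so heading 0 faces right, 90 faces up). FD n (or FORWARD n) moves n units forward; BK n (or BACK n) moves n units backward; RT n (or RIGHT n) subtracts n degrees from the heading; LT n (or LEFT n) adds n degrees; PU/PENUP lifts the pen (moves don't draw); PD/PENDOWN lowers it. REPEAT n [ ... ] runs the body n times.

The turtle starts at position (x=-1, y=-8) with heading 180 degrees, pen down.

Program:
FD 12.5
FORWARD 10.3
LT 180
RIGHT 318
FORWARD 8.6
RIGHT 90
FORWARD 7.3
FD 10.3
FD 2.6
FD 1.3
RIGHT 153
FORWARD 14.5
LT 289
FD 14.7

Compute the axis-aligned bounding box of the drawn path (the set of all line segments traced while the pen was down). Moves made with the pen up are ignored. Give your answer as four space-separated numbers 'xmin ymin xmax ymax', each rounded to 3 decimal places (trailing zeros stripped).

Executing turtle program step by step:
Start: pos=(-1,-8), heading=180, pen down
FD 12.5: (-1,-8) -> (-13.5,-8) [heading=180, draw]
FD 10.3: (-13.5,-8) -> (-23.8,-8) [heading=180, draw]
LT 180: heading 180 -> 0
RT 318: heading 0 -> 42
FD 8.6: (-23.8,-8) -> (-17.409,-2.245) [heading=42, draw]
RT 90: heading 42 -> 312
FD 7.3: (-17.409,-2.245) -> (-12.524,-7.67) [heading=312, draw]
FD 10.3: (-12.524,-7.67) -> (-5.632,-15.325) [heading=312, draw]
FD 2.6: (-5.632,-15.325) -> (-3.893,-17.257) [heading=312, draw]
FD 1.3: (-3.893,-17.257) -> (-3.023,-18.223) [heading=312, draw]
RT 153: heading 312 -> 159
FD 14.5: (-3.023,-18.223) -> (-16.56,-13.027) [heading=159, draw]
LT 289: heading 159 -> 88
FD 14.7: (-16.56,-13.027) -> (-16.047,1.664) [heading=88, draw]
Final: pos=(-16.047,1.664), heading=88, 9 segment(s) drawn

Segment endpoints: x in {-23.8, -17.409, -16.56, -16.047, -13.5, -12.524, -5.632, -3.893, -3.023, -1}, y in {-18.223, -17.257, -15.325, -13.027, -8, -8, -8, -7.67, -2.245, 1.664}
xmin=-23.8, ymin=-18.223, xmax=-1, ymax=1.664

Answer: -23.8 -18.223 -1 1.664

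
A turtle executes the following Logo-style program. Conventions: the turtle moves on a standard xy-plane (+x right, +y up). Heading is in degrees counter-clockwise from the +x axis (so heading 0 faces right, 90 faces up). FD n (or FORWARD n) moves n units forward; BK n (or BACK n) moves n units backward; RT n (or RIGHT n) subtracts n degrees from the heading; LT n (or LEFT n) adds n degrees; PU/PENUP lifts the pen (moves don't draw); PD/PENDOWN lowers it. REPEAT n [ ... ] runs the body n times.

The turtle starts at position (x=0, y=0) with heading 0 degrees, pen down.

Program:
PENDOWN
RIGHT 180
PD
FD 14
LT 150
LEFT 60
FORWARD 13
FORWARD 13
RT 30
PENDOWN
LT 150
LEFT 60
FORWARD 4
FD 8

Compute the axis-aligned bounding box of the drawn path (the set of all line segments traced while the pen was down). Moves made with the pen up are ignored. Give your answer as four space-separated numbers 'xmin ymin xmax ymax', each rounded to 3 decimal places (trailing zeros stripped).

Answer: -14 0 8.517 13

Derivation:
Executing turtle program step by step:
Start: pos=(0,0), heading=0, pen down
PD: pen down
RT 180: heading 0 -> 180
PD: pen down
FD 14: (0,0) -> (-14,0) [heading=180, draw]
LT 150: heading 180 -> 330
LT 60: heading 330 -> 30
FD 13: (-14,0) -> (-2.742,6.5) [heading=30, draw]
FD 13: (-2.742,6.5) -> (8.517,13) [heading=30, draw]
RT 30: heading 30 -> 0
PD: pen down
LT 150: heading 0 -> 150
LT 60: heading 150 -> 210
FD 4: (8.517,13) -> (5.053,11) [heading=210, draw]
FD 8: (5.053,11) -> (-1.876,7) [heading=210, draw]
Final: pos=(-1.876,7), heading=210, 5 segment(s) drawn

Segment endpoints: x in {-14, -2.742, -1.876, 0, 5.053, 8.517}, y in {0, 0, 6.5, 7, 11, 13}
xmin=-14, ymin=0, xmax=8.517, ymax=13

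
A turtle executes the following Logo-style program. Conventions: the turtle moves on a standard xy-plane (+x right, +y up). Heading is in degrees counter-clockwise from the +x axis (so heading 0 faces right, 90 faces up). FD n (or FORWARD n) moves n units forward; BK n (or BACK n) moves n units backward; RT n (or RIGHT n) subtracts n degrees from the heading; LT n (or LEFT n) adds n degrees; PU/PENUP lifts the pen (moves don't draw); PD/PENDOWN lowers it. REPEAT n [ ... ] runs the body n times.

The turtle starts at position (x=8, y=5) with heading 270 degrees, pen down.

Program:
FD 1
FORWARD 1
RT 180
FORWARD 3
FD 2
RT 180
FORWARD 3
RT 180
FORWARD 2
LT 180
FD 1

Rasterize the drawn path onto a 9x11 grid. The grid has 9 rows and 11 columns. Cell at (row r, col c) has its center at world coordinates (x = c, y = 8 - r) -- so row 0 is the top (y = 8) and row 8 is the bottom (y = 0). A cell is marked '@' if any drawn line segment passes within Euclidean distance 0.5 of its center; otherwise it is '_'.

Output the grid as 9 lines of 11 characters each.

Segment 0: (8,5) -> (8,4)
Segment 1: (8,4) -> (8,3)
Segment 2: (8,3) -> (8,6)
Segment 3: (8,6) -> (8,8)
Segment 4: (8,8) -> (8,5)
Segment 5: (8,5) -> (8,7)
Segment 6: (8,7) -> (8,6)

Answer: ________@__
________@__
________@__
________@__
________@__
________@__
___________
___________
___________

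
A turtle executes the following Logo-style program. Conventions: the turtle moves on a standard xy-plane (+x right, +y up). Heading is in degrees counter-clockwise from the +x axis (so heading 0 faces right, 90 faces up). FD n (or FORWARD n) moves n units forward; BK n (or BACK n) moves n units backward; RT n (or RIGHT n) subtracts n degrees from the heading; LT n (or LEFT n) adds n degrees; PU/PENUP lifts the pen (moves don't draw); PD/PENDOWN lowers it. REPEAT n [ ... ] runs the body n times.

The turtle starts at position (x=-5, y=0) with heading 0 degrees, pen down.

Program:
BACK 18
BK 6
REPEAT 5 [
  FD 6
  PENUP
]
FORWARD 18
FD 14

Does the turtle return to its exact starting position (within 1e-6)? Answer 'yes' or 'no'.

Answer: no

Derivation:
Executing turtle program step by step:
Start: pos=(-5,0), heading=0, pen down
BK 18: (-5,0) -> (-23,0) [heading=0, draw]
BK 6: (-23,0) -> (-29,0) [heading=0, draw]
REPEAT 5 [
  -- iteration 1/5 --
  FD 6: (-29,0) -> (-23,0) [heading=0, draw]
  PU: pen up
  -- iteration 2/5 --
  FD 6: (-23,0) -> (-17,0) [heading=0, move]
  PU: pen up
  -- iteration 3/5 --
  FD 6: (-17,0) -> (-11,0) [heading=0, move]
  PU: pen up
  -- iteration 4/5 --
  FD 6: (-11,0) -> (-5,0) [heading=0, move]
  PU: pen up
  -- iteration 5/5 --
  FD 6: (-5,0) -> (1,0) [heading=0, move]
  PU: pen up
]
FD 18: (1,0) -> (19,0) [heading=0, move]
FD 14: (19,0) -> (33,0) [heading=0, move]
Final: pos=(33,0), heading=0, 3 segment(s) drawn

Start position: (-5, 0)
Final position: (33, 0)
Distance = 38; >= 1e-6 -> NOT closed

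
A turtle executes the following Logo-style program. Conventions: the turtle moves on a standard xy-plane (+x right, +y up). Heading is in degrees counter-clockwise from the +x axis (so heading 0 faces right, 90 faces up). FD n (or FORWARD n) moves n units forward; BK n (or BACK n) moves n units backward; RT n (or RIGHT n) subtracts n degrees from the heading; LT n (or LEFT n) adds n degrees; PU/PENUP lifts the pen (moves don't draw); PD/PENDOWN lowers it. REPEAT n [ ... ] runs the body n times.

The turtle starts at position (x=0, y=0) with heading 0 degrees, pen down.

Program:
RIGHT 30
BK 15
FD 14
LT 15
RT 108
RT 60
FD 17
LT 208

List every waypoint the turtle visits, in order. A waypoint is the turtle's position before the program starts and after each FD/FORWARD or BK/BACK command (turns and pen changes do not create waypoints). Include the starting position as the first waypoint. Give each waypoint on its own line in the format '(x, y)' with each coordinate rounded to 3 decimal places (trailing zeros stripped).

Executing turtle program step by step:
Start: pos=(0,0), heading=0, pen down
RT 30: heading 0 -> 330
BK 15: (0,0) -> (-12.99,7.5) [heading=330, draw]
FD 14: (-12.99,7.5) -> (-0.866,0.5) [heading=330, draw]
LT 15: heading 330 -> 345
RT 108: heading 345 -> 237
RT 60: heading 237 -> 177
FD 17: (-0.866,0.5) -> (-17.843,1.39) [heading=177, draw]
LT 208: heading 177 -> 25
Final: pos=(-17.843,1.39), heading=25, 3 segment(s) drawn
Waypoints (4 total):
(0, 0)
(-12.99, 7.5)
(-0.866, 0.5)
(-17.843, 1.39)

Answer: (0, 0)
(-12.99, 7.5)
(-0.866, 0.5)
(-17.843, 1.39)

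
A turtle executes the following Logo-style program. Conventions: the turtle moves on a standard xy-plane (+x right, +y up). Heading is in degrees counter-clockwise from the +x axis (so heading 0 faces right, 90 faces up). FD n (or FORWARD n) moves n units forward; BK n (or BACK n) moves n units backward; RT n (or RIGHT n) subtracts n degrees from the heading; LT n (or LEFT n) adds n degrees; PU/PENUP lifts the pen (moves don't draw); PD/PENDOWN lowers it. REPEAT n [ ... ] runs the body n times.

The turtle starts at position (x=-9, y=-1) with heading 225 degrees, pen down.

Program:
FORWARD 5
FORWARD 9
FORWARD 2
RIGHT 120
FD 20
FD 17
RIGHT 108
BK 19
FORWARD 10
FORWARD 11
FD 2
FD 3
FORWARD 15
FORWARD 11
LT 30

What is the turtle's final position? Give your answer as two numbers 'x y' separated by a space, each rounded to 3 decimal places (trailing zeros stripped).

Executing turtle program step by step:
Start: pos=(-9,-1), heading=225, pen down
FD 5: (-9,-1) -> (-12.536,-4.536) [heading=225, draw]
FD 9: (-12.536,-4.536) -> (-18.899,-10.899) [heading=225, draw]
FD 2: (-18.899,-10.899) -> (-20.314,-12.314) [heading=225, draw]
RT 120: heading 225 -> 105
FD 20: (-20.314,-12.314) -> (-25.49,7.005) [heading=105, draw]
FD 17: (-25.49,7.005) -> (-29.89,23.426) [heading=105, draw]
RT 108: heading 105 -> 357
BK 19: (-29.89,23.426) -> (-48.864,24.42) [heading=357, draw]
FD 10: (-48.864,24.42) -> (-38.878,23.897) [heading=357, draw]
FD 11: (-38.878,23.897) -> (-27.893,23.321) [heading=357, draw]
FD 2: (-27.893,23.321) -> (-25.895,23.216) [heading=357, draw]
FD 3: (-25.895,23.216) -> (-22.9,23.059) [heading=357, draw]
FD 15: (-22.9,23.059) -> (-7.92,22.274) [heading=357, draw]
FD 11: (-7.92,22.274) -> (3.065,21.698) [heading=357, draw]
LT 30: heading 357 -> 27
Final: pos=(3.065,21.698), heading=27, 12 segment(s) drawn

Answer: 3.065 21.698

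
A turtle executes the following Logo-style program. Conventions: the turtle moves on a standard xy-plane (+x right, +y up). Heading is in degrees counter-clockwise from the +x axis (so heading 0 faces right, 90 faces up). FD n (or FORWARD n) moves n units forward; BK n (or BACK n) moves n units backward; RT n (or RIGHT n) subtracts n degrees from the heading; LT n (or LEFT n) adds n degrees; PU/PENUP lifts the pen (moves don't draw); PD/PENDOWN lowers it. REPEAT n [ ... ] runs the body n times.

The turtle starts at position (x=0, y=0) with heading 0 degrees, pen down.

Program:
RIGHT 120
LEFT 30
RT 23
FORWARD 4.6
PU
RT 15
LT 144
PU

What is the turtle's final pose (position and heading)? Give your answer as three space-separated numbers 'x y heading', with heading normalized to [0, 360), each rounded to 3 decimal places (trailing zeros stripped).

Executing turtle program step by step:
Start: pos=(0,0), heading=0, pen down
RT 120: heading 0 -> 240
LT 30: heading 240 -> 270
RT 23: heading 270 -> 247
FD 4.6: (0,0) -> (-1.797,-4.234) [heading=247, draw]
PU: pen up
RT 15: heading 247 -> 232
LT 144: heading 232 -> 16
PU: pen up
Final: pos=(-1.797,-4.234), heading=16, 1 segment(s) drawn

Answer: -1.797 -4.234 16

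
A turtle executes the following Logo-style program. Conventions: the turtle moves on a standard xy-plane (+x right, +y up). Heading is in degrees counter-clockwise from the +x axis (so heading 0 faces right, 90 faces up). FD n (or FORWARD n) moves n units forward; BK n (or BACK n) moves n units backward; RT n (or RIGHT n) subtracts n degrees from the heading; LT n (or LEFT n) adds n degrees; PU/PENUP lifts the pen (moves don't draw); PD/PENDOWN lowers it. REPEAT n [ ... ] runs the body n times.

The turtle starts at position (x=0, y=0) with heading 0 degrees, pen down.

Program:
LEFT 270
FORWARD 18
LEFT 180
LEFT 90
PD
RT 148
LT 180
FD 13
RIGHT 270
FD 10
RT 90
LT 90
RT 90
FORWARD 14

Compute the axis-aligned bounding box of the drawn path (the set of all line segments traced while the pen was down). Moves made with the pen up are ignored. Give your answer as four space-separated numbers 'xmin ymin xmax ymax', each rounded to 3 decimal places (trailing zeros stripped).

Executing turtle program step by step:
Start: pos=(0,0), heading=0, pen down
LT 270: heading 0 -> 270
FD 18: (0,0) -> (0,-18) [heading=270, draw]
LT 180: heading 270 -> 90
LT 90: heading 90 -> 180
PD: pen down
RT 148: heading 180 -> 32
LT 180: heading 32 -> 212
FD 13: (0,-18) -> (-11.025,-24.889) [heading=212, draw]
RT 270: heading 212 -> 302
FD 10: (-11.025,-24.889) -> (-5.725,-33.369) [heading=302, draw]
RT 90: heading 302 -> 212
LT 90: heading 212 -> 302
RT 90: heading 302 -> 212
FD 14: (-5.725,-33.369) -> (-17.598,-40.788) [heading=212, draw]
Final: pos=(-17.598,-40.788), heading=212, 4 segment(s) drawn

Segment endpoints: x in {-17.598, -11.025, -5.725, 0, 0}, y in {-40.788, -33.369, -24.889, -18, 0}
xmin=-17.598, ymin=-40.788, xmax=0, ymax=0

Answer: -17.598 -40.788 0 0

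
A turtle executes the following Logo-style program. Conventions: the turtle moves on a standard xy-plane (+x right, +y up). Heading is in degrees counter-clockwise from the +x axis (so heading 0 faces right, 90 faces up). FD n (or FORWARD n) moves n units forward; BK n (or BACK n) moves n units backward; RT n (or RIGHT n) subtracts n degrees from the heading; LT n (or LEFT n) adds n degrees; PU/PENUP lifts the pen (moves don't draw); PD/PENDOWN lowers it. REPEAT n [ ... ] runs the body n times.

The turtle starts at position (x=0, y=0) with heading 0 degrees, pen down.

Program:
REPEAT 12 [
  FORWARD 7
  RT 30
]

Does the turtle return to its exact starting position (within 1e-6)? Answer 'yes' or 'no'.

Executing turtle program step by step:
Start: pos=(0,0), heading=0, pen down
REPEAT 12 [
  -- iteration 1/12 --
  FD 7: (0,0) -> (7,0) [heading=0, draw]
  RT 30: heading 0 -> 330
  -- iteration 2/12 --
  FD 7: (7,0) -> (13.062,-3.5) [heading=330, draw]
  RT 30: heading 330 -> 300
  -- iteration 3/12 --
  FD 7: (13.062,-3.5) -> (16.562,-9.562) [heading=300, draw]
  RT 30: heading 300 -> 270
  -- iteration 4/12 --
  FD 7: (16.562,-9.562) -> (16.562,-16.562) [heading=270, draw]
  RT 30: heading 270 -> 240
  -- iteration 5/12 --
  FD 7: (16.562,-16.562) -> (13.062,-22.624) [heading=240, draw]
  RT 30: heading 240 -> 210
  -- iteration 6/12 --
  FD 7: (13.062,-22.624) -> (7,-26.124) [heading=210, draw]
  RT 30: heading 210 -> 180
  -- iteration 7/12 --
  FD 7: (7,-26.124) -> (0,-26.124) [heading=180, draw]
  RT 30: heading 180 -> 150
  -- iteration 8/12 --
  FD 7: (0,-26.124) -> (-6.062,-22.624) [heading=150, draw]
  RT 30: heading 150 -> 120
  -- iteration 9/12 --
  FD 7: (-6.062,-22.624) -> (-9.562,-16.562) [heading=120, draw]
  RT 30: heading 120 -> 90
  -- iteration 10/12 --
  FD 7: (-9.562,-16.562) -> (-9.562,-9.562) [heading=90, draw]
  RT 30: heading 90 -> 60
  -- iteration 11/12 --
  FD 7: (-9.562,-9.562) -> (-6.062,-3.5) [heading=60, draw]
  RT 30: heading 60 -> 30
  -- iteration 12/12 --
  FD 7: (-6.062,-3.5) -> (0,0) [heading=30, draw]
  RT 30: heading 30 -> 0
]
Final: pos=(0,0), heading=0, 12 segment(s) drawn

Start position: (0, 0)
Final position: (0, 0)
Distance = 0; < 1e-6 -> CLOSED

Answer: yes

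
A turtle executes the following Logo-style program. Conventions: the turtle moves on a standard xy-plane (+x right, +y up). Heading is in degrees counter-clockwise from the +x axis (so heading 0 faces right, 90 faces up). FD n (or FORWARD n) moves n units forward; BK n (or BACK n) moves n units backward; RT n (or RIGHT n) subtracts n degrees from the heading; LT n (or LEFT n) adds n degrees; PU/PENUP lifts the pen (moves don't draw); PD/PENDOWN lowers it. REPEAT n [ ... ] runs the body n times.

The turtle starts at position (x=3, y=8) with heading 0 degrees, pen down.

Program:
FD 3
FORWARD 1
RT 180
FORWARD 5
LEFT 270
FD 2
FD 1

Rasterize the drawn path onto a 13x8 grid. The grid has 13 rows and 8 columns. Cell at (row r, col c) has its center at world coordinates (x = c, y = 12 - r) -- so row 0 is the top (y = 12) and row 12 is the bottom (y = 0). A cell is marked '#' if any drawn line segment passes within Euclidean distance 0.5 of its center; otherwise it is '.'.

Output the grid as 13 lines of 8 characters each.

Answer: ........
..#.....
..#.....
..#.....
..######
........
........
........
........
........
........
........
........

Derivation:
Segment 0: (3,8) -> (6,8)
Segment 1: (6,8) -> (7,8)
Segment 2: (7,8) -> (2,8)
Segment 3: (2,8) -> (2,10)
Segment 4: (2,10) -> (2,11)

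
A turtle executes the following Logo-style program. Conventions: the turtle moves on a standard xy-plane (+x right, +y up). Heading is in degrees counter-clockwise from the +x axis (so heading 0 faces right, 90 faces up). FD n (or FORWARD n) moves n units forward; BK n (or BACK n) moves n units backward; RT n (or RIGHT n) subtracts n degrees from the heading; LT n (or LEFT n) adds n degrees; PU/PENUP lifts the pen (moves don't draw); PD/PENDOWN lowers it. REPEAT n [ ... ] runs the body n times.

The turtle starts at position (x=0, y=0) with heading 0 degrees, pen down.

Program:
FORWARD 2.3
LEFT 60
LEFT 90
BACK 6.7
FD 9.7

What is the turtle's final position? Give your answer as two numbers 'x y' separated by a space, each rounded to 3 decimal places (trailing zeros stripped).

Executing turtle program step by step:
Start: pos=(0,0), heading=0, pen down
FD 2.3: (0,0) -> (2.3,0) [heading=0, draw]
LT 60: heading 0 -> 60
LT 90: heading 60 -> 150
BK 6.7: (2.3,0) -> (8.102,-3.35) [heading=150, draw]
FD 9.7: (8.102,-3.35) -> (-0.298,1.5) [heading=150, draw]
Final: pos=(-0.298,1.5), heading=150, 3 segment(s) drawn

Answer: -0.298 1.5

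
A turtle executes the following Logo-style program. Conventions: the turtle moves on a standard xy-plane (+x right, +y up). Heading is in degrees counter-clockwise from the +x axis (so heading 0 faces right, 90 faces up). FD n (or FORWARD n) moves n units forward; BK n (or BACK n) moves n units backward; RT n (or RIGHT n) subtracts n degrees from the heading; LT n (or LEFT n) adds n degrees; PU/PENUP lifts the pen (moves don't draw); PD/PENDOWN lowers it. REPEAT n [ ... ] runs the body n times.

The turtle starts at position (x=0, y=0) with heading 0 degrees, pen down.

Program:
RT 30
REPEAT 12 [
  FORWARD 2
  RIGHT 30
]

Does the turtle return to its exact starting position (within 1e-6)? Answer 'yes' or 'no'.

Executing turtle program step by step:
Start: pos=(0,0), heading=0, pen down
RT 30: heading 0 -> 330
REPEAT 12 [
  -- iteration 1/12 --
  FD 2: (0,0) -> (1.732,-1) [heading=330, draw]
  RT 30: heading 330 -> 300
  -- iteration 2/12 --
  FD 2: (1.732,-1) -> (2.732,-2.732) [heading=300, draw]
  RT 30: heading 300 -> 270
  -- iteration 3/12 --
  FD 2: (2.732,-2.732) -> (2.732,-4.732) [heading=270, draw]
  RT 30: heading 270 -> 240
  -- iteration 4/12 --
  FD 2: (2.732,-4.732) -> (1.732,-6.464) [heading=240, draw]
  RT 30: heading 240 -> 210
  -- iteration 5/12 --
  FD 2: (1.732,-6.464) -> (0,-7.464) [heading=210, draw]
  RT 30: heading 210 -> 180
  -- iteration 6/12 --
  FD 2: (0,-7.464) -> (-2,-7.464) [heading=180, draw]
  RT 30: heading 180 -> 150
  -- iteration 7/12 --
  FD 2: (-2,-7.464) -> (-3.732,-6.464) [heading=150, draw]
  RT 30: heading 150 -> 120
  -- iteration 8/12 --
  FD 2: (-3.732,-6.464) -> (-4.732,-4.732) [heading=120, draw]
  RT 30: heading 120 -> 90
  -- iteration 9/12 --
  FD 2: (-4.732,-4.732) -> (-4.732,-2.732) [heading=90, draw]
  RT 30: heading 90 -> 60
  -- iteration 10/12 --
  FD 2: (-4.732,-2.732) -> (-3.732,-1) [heading=60, draw]
  RT 30: heading 60 -> 30
  -- iteration 11/12 --
  FD 2: (-3.732,-1) -> (-2,0) [heading=30, draw]
  RT 30: heading 30 -> 0
  -- iteration 12/12 --
  FD 2: (-2,0) -> (0,0) [heading=0, draw]
  RT 30: heading 0 -> 330
]
Final: pos=(0,0), heading=330, 12 segment(s) drawn

Start position: (0, 0)
Final position: (0, 0)
Distance = 0; < 1e-6 -> CLOSED

Answer: yes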